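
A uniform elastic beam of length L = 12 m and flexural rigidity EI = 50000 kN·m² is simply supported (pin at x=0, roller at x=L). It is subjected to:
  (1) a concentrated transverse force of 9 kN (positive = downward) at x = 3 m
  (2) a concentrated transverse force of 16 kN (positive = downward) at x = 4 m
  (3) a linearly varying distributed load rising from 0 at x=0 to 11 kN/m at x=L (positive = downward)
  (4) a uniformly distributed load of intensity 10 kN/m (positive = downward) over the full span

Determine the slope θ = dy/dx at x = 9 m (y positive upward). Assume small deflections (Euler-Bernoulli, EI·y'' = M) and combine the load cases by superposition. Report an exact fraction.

θ(9) = 1290361/72000000 rad

Load 1 — point force P=9 kN at a=3 m (b=L-a=9):
  θ_1 = -Pa(2L²-6Lx+3x²+a²)/(6LEI)  [x>a] = -9·3·(2·12²-6·12·9+3·9²+3²)/(6·12·50000) = 81/100000 rad
Load 2 — point force P=16 kN at a=4 m (b=L-a=8):
  θ_2 = -Pa(2L²-6Lx+3x²+a²)/(6LEI)  [x>a] = -16·4·(2·12²-6·12·9+3·9²+4²)/(6·12·50000) = 101/56250 rad
Load 3 — triangular load w₀=11 kN/m (0→w₀ over full span):
  θ_3 = -w₀(7L⁴-30L²x²+15x⁴)/(360LEI) = -11·(7·12⁴-30·12²·9²+15·9⁴)/(360·12·50000) = 43329/8000000 rad
Load 4 — uniform load w=10 kN/m over full span:
  θ_4 = -w(L³-6Lx²+4x³)/(24EI) = -10·(12³-6·12·9²+4·9³)/(24·50000) = 99/10000 rad
Superposition: θ = Σ θ_i = 1290361/72000000 rad ≈ 0.017922 rad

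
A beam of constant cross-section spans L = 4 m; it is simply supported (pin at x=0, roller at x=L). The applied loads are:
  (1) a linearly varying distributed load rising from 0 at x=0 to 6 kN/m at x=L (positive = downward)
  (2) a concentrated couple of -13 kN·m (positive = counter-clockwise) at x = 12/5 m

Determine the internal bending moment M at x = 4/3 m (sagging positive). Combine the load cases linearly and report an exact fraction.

M(4/3) = 11/27 kN·m

Load 1 — triangular load w₀=6 kN/m (0→w₀ over full span):
  M_1 = w₀Lx/6 - w₀x³/(6L) = 6·4·(4/3)/6 - 6·(4/3)³/(6·4) = 128/27 kN·m
Load 2 — applied couple M₀=-13 kN·m at a=12/5 m (b=L-a=8/5):
  M_2 = M₀x/L  [x≤a] = (-13)·(4/3)/4 = -13/3 kN·m
Superposition: M = Σ M_i = 11/27 kN·m ≈ 0.407407 kN·m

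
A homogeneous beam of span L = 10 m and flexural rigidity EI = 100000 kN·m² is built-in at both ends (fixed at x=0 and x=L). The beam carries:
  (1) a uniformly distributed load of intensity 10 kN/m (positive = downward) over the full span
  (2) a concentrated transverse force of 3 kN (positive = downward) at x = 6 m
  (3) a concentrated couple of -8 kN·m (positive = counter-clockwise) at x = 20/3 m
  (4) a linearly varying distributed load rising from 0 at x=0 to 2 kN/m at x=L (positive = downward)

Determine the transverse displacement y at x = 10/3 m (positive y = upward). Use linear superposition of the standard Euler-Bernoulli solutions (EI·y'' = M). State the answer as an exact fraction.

Load 1 — uniform load w=10 kN/m over full span:
  y_1 = -wx²(L-x)²/(24EI) = -10·(10/3)²·(10-(10/3))²/(24·100000) = -1/486 m
Load 2 — point force P=3 kN at a=6 m (b=L-a=4):
  y_2 = -Pb²x²(3aL-(3a+b)x)/(6L³EI)  [x≤a] = -3·4²·(10/3)²·(3·6·10-(3·6+4)·(10/3))/(6·10³·100000) = -8/84375 m
Load 3 — applied couple M₀=-8 kN·m at a=20/3 m (b=L-a=10/3):
  y_3 = (R_Ax³/6 - M_Ax²/2)/EI  [x≤a] with R_A=-16/15, M_A=-8/3 = ((-16/15)·(10/3)³/6 - (-8/3)·(10/3)²/2)/100000 = 1/12150 m
Load 4 — triangular load w₀=2 kN/m (0→w₀ over full span):
  y_4 = -w₀x²(L-x)²(x+2L)/(120LEI) = -2·(10/3)²·(10-(10/3))²·((10/3)+2·10)/(120·10·100000) = -7/36450 m
Superposition: y = Σ y_i = -10307/4556250 m ≈ -0.002262 m

y(10/3) = -10307/4556250 m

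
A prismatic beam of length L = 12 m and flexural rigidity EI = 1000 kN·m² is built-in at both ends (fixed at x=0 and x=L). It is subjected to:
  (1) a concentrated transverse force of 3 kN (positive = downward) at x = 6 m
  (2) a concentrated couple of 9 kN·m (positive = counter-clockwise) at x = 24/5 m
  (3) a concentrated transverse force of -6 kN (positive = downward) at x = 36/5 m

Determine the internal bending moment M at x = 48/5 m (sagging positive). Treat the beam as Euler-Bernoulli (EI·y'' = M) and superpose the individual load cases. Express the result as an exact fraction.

M(48/5) = 531/1250 kN·m

Load 1 — point force P=3 kN at a=6 m (b=L-a=6):
  M_1 = Pa²(a+3b)(L-x)/L³ - Pa²b/L²  [x>a] = 3·6²·(6+3·6)·(12-(48/5))/12³ - 3·6²·6/12² = -9/10 kN·m
Load 2 — applied couple M₀=9 kN·m at a=24/5 m (b=L-a=36/5):
  M_2 = R_Ax - M_A - M₀  [x>a] with R_A=27/25, M_A=27/25 = (27/25)·(48/5) - (27/25) - 9 = 36/125 kN·m
Load 3 — point force P=-6 kN at a=36/5 m (b=L-a=24/5):
  M_3 = Pa²(a+3b)(L-x)/L³ - Pa²b/L²  [x>a] = (-6)·(36/5)²·((36/5)+3·(24/5))·(12-(48/5))/12³ - (-6)·(36/5)²·(24/5)/12² = 648/625 kN·m
Superposition: M = Σ M_i = 531/1250 kN·m ≈ 0.424800 kN·m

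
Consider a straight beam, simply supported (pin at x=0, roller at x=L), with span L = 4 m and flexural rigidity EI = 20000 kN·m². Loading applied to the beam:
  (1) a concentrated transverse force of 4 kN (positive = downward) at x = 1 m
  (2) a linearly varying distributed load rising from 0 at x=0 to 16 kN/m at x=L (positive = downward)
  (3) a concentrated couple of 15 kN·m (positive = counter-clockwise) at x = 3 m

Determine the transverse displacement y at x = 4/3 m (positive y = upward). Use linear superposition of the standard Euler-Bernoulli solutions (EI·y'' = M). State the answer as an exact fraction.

y(4/3) = -10303/5832000 m

Load 1 — point force P=4 kN at a=1 m (b=L-a=3):
  y_1 = -Pa(L-x)(2Lx-a²-x²)/(6LEI)  [x>a] = -4·1·(4-(4/3))·(2·4·(4/3)-1²-(4/3)²)/(6·4·20000) = -71/405000 m
Load 2 — triangular load w₀=16 kN/m (0→w₀ over full span):
  y_2 = -w₀x(7L⁴-10L²x²+3x⁴)/(360LEI) = -16·(4/3)·(7·4⁴-10·4²·(4/3)²+3·(4/3)⁴)/(360·4·20000) = -512/455625 m
Load 3 — applied couple M₀=15 kN·m at a=3 m (b=L-a=1):
  y_3 = (M₀x³/(6L)+C₁x)/EI  [x≤a] with C₁=M₀(3b²-L²)/(6L)=-65/8 = (15·(4/3)³/(6·4)+(-65/8)·(4/3))/20000 = -101/216000 m
Superposition: y = Σ y_i = -10303/5832000 m ≈ -0.001767 m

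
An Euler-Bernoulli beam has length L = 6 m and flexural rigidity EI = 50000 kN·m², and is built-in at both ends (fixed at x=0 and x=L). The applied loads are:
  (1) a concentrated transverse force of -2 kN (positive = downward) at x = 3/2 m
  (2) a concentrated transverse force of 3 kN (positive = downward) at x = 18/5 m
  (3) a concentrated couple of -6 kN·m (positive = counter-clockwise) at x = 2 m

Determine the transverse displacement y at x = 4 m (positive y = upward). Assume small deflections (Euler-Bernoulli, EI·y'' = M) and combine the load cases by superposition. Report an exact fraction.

y(4) = -36953/450000000 m

Load 1 — point force P=-2 kN at a=3/2 m (b=L-a=9/2):
  y_1 = -Pa²(L-x)²(3bL-(3b+a)(L-x))/(6L³EI)  [x>a] = -(-2)·(3/2)²·(6-4)²·(3·(9/2)·6-(3·(9/2)+(3/2))·(6-4))/(6·6³·50000) = 17/1200000 m
Load 2 — point force P=3 kN at a=18/5 m (b=L-a=12/5):
  y_2 = -Pa²(L-x)²(3bL-(3b+a)(L-x))/(6L³EI)  [x>a] = -3·(18/5)²·(6-4)²·(3·(12/5)·6-(3·(12/5)+(18/5))·(6-4))/(6·6³·50000) = -81/1562500 m
Load 3 — applied couple M₀=-6 kN·m at a=2 m (b=L-a=4):
  y_3 = (R_Ax³/6 - M_Ax²/2 - M₀(x-a)²/2)/EI  [x>a] with R_A=-4/3, M_A=0 = ((-4/3)·4³/6 - 0·4²/2 - (-6)·(4-2)²/2)/50000 = -1/22500 m
Superposition: y = Σ y_i = -36953/450000000 m ≈ -0.000082 m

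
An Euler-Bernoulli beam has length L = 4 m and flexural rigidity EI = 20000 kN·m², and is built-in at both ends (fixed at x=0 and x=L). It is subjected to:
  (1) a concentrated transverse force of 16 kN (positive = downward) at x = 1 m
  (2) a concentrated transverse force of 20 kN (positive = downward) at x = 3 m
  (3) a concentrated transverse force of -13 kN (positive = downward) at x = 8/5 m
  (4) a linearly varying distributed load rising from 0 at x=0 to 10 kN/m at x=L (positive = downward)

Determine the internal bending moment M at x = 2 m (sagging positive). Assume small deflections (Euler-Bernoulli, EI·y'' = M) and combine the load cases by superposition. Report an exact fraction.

Load 1 — point force P=16 kN at a=1 m (b=L-a=3):
  M_1 = Pa²(a+3b)(L-x)/L³ - Pa²b/L²  [x>a] = 16·1²·(1+3·3)·(4-2)/4³ - 16·1²·3/4² = 2 kN·m
Load 2 — point force P=20 kN at a=3 m (b=L-a=1):
  M_2 = Pb²(3a+b)x/L³ - Pab²/L²  [x≤a] = 20·1²·(3·3+1)·2/4³ - 20·3·1²/4² = 5/2 kN·m
Load 3 — point force P=-13 kN at a=8/5 m (b=L-a=12/5):
  M_3 = Pa²(a+3b)(L-x)/L³ - Pa²b/L²  [x>a] = (-13)·(8/5)²·((8/5)+3·(12/5))·(4-2)/4³ - (-13)·(8/5)²·(12/5)/4² = -104/25 kN·m
Load 4 — triangular load w₀=10 kN/m (0→w₀ over full span):
  M_4 = 3w₀Lx/20 - w₀L²/30 - w₀x³/(6L) = 3·10·4·2/20 - 10·4²/30 - 10·2³/(6·4) = 10/3 kN·m
Superposition: M = Σ M_i = 551/150 kN·m ≈ 3.673333 kN·m

M(2) = 551/150 kN·m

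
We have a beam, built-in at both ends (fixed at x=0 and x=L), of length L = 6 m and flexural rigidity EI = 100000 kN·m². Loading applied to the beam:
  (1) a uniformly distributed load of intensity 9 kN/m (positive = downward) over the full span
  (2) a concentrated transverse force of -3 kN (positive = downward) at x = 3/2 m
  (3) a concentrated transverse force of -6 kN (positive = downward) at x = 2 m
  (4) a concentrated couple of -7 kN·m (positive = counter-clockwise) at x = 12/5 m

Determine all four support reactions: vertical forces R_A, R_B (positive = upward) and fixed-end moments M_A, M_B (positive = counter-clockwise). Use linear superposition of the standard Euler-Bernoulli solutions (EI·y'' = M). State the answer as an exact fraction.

Load 1 — uniform load w=9 kN/m over full span:
  R_A = wL/2 = 9·6/2 = 27 kN
  M_A = wL²/12 = 9·6²/12 = 27 kN·m
  R_B = wL/2 = 9·6/2 = 27 kN
  M_B = -wL²/12 = -9·6²/12 = -27 kN·m
Load 2 — point force P=-3 kN at a=3/2 m (b=L-a=9/2):
  R_A = Pb²(3a+b)/L³ = (-3)·(9/2)²·(3·(3/2)+(9/2))/6³ = -81/32 kN
  M_A = Pab²/L² = (-3)·(3/2)·(9/2)²/6² = -81/32 kN·m
  R_B = Pa²(a+3b)/L³ = (-3)·(3/2)²·((3/2)+3·(9/2))/6³ = -15/32 kN
  M_B = -Pa²b/L² = -(-3)·(3/2)²·(9/2)/6² = 27/32 kN·m
Load 3 — point force P=-6 kN at a=2 m (b=L-a=4):
  R_A = Pb²(3a+b)/L³ = (-6)·4²·(3·2+4)/6³ = -40/9 kN
  M_A = Pab²/L² = (-6)·2·4²/6² = -16/3 kN·m
  R_B = Pa²(a+3b)/L³ = (-6)·2²·(2+3·4)/6³ = -14/9 kN
  M_B = -Pa²b/L² = -(-6)·2²·4/6² = 8/3 kN·m
Load 4 — applied couple M₀=-7 kN·m at a=12/5 m (b=L-a=18/5):
  R_A = 6M₀ab/L³ = 6·(-7)·(12/5)·(18/5)/6³ = -42/25 kN
  M_A = M₀b(2a-b)/L² = (-7)·(18/5)·(2·(12/5)-(18/5))/6² = -21/25 kN·m
  R_B = -6M₀ab/L³ = -6·(-7)·(12/5)·(18/5)/6³ = 42/25 kN
  M_B = M₀a(2b-a)/L² = (-7)·(12/5)·(2·(18/5)-(12/5))/6² = -56/25 kN·m
Superposition: R_A = 132079/7200 kN, M_A = 43909/2400 kN·m, R_B = 191921/7200 kN, M_B = -61751/2400 kN·m

R_A = 132079/7200 kN, M_A = 43909/2400 kN·m, R_B = 191921/7200 kN, M_B = -61751/2400 kN·m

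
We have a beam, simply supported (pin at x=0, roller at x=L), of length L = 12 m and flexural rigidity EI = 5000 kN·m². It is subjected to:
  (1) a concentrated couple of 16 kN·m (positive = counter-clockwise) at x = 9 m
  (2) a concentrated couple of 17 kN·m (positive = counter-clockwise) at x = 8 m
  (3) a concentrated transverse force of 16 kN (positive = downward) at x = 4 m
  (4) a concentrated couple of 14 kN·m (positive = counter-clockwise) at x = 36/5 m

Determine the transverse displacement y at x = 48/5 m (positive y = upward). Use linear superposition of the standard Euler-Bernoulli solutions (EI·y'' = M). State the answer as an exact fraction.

y(48/5) = -16649/234375 m

Load 1 — applied couple M₀=16 kN·m at a=9 m (b=L-a=3):
  y_1 = (M₀x³/(6L)-M₀(x-a)²/2+C₁x)/EI  [x>a] with C₁=M₀(3b²-L²)/(6L)=-26 = (16·(48/5)³/(6·12)-16·((48/5)-9)²/2+(-26)·(48/5))/5000 = -873/78125 m
Load 2 — applied couple M₀=17 kN·m at a=8 m (b=L-a=4):
  y_2 = (M₀x³/(6L)-M₀(x-a)²/2+C₁x)/EI  [x>a] with C₁=M₀(3b²-L²)/(6L)=-68/3 = (17·(48/5)³/(6·12)-17·((48/5)-8)²/2+(-68/3)·(48/5))/5000 = -476/78125 m
Load 3 — point force P=16 kN at a=4 m (b=L-a=8):
  y_3 = -Pa(L-x)(2Lx-a²-x²)/(6LEI)  [x>a] = -16·4·(12-(48/5))·(2·12·(48/5)-4²-(48/5)²)/(6·12·5000) = -12224/234375 m
Load 4 — applied couple M₀=14 kN·m at a=36/5 m (b=L-a=24/5):
  y_4 = (M₀x³/(6L)-M₀(x-a)²/2+C₁x)/EI  [x>a] with C₁=M₀(3b²-L²)/(6L)=-364/25 = (14·(48/5)³/(6·12)-14·((48/5)-(36/5))²/2+(-364/25)·(48/5))/5000 = -126/78125 m
Superposition: y = Σ y_i = -16649/234375 m ≈ -0.071036 m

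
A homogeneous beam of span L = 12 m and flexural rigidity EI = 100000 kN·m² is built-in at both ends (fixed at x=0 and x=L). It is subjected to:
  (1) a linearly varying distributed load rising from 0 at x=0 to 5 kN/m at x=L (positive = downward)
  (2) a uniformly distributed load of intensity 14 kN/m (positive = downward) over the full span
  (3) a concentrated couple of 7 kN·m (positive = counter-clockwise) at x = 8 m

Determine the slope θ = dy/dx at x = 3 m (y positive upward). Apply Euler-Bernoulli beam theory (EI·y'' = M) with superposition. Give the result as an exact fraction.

θ(3) = -7213/3200000 rad

Load 1 — triangular load w₀=5 kN/m (0→w₀ over full span):
  θ_1 = -w₀(2x(L-x)(L-2x)(x+2L)+x²(L-x)²)/(120LEI) = -5·(2·3·(12-3)·(12-2·3)·(3+2·12)+3²·(12-3)²)/(120·12·100000) = -1053/3200000 rad
Load 2 — uniform load w=14 kN/m over full span:
  θ_2 = -wx(L-x)(L-2x)/(12EI) = -14·3·(12-3)·(12-2·3)/(12·100000) = -189/100000 rad
Load 3 — applied couple M₀=7 kN·m at a=8 m (b=L-a=4):
  θ_3 = (R_Ax²/2 - M_Ax)/EI  [x≤a] with R_A=7/9, M_A=7/3 = ((7/9)·3²/2 - (7/3)·3)/100000 = -7/200000 rad
Superposition: θ = Σ θ_i = -7213/3200000 rad ≈ -0.002254 rad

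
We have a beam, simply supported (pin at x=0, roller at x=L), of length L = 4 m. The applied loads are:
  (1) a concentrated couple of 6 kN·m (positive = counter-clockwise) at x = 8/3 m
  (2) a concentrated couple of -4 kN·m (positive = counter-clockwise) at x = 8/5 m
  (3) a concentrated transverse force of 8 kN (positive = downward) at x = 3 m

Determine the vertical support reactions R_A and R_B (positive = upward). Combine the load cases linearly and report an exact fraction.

Load 1 — applied couple M₀=6 kN·m at a=8/3 m (b=L-a=4/3):
  R_A = M₀/L = 6/4 = 3/2 kN
  R_B = -M₀/L = -6/4 = -3/2 kN
Load 2 — applied couple M₀=-4 kN·m at a=8/5 m (b=L-a=12/5):
  R_A = M₀/L = (-4)/4 = -1 kN
  R_B = -M₀/L = -(-4)/4 = 1 kN
Load 3 — point force P=8 kN at a=3 m (b=L-a=1):
  R_A = Pb/L = 8·1/4 = 2 kN
  R_B = Pa/L = 8·3/4 = 6 kN
Superposition: R_A = 5/2 kN, R_B = 11/2 kN

R_A = 5/2 kN, R_B = 11/2 kN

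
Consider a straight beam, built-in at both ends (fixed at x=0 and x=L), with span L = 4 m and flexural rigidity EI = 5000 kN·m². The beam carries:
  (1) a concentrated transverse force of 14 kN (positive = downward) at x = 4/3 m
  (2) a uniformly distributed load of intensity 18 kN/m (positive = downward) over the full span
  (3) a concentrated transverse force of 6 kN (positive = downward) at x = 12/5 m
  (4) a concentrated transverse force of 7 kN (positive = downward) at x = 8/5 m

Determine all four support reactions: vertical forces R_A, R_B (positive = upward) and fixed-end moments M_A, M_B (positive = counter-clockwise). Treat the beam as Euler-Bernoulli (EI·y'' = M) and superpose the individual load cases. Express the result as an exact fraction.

R_A = 178937/3375 kN, M_A = 130384/3375 kN·m, R_B = 155188/3375 kN, M_B = -115736/3375 kN·m

Load 1 — point force P=14 kN at a=4/3 m (b=L-a=8/3):
  R_A = Pb²(3a+b)/L³ = 14·(8/3)²·(3·(4/3)+(8/3))/4³ = 280/27 kN
  M_A = Pab²/L² = 14·(4/3)·(8/3)²/4² = 224/27 kN·m
  R_B = Pa²(a+3b)/L³ = 14·(4/3)²·((4/3)+3·(8/3))/4³ = 98/27 kN
  M_B = -Pa²b/L² = -14·(4/3)²·(8/3)/4² = -112/27 kN·m
Load 2 — uniform load w=18 kN/m over full span:
  R_A = wL/2 = 18·4/2 = 36 kN
  M_A = wL²/12 = 18·4²/12 = 24 kN·m
  R_B = wL/2 = 18·4/2 = 36 kN
  M_B = -wL²/12 = -18·4²/12 = -24 kN·m
Load 3 — point force P=6 kN at a=12/5 m (b=L-a=8/5):
  R_A = Pb²(3a+b)/L³ = 6·(8/5)²·(3·(12/5)+(8/5))/4³ = 264/125 kN
  M_A = Pab²/L² = 6·(12/5)·(8/5)²/4² = 288/125 kN·m
  R_B = Pa²(a+3b)/L³ = 6·(12/5)²·((12/5)+3·(8/5))/4³ = 486/125 kN
  M_B = -Pa²b/L² = -6·(12/5)²·(8/5)/4² = -432/125 kN·m
Load 4 — point force P=7 kN at a=8/5 m (b=L-a=12/5):
  R_A = Pb²(3a+b)/L³ = 7·(12/5)²·(3·(8/5)+(12/5))/4³ = 567/125 kN
  M_A = Pab²/L² = 7·(8/5)·(12/5)²/4² = 504/125 kN·m
  R_B = Pa²(a+3b)/L³ = 7·(8/5)²·((8/5)+3·(12/5))/4³ = 308/125 kN
  M_B = -Pa²b/L² = -7·(8/5)²·(12/5)/4² = -336/125 kN·m
Superposition: R_A = 178937/3375 kN, M_A = 130384/3375 kN·m, R_B = 155188/3375 kN, M_B = -115736/3375 kN·m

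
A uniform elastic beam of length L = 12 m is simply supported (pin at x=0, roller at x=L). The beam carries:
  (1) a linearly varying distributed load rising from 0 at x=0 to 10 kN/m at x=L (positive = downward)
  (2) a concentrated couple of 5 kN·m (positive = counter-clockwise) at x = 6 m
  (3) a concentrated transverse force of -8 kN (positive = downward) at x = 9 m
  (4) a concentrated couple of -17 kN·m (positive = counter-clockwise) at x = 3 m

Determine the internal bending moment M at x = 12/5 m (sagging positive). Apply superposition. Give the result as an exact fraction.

Load 1 — triangular load w₀=10 kN/m (0→w₀ over full span):
  M_1 = w₀Lx/6 - w₀x³/(6L) = 10·12·(12/5)/6 - 10·(12/5)³/(6·12) = 1152/25 kN·m
Load 2 — applied couple M₀=5 kN·m at a=6 m (b=L-a=6):
  M_2 = M₀x/L  [x≤a] = 5·(12/5)/12 = 1 kN·m
Load 3 — point force P=-8 kN at a=9 m (b=L-a=3):
  M_3 = Pbx/L  [x≤a] = (-8)·3·(12/5)/12 = -24/5 kN·m
Load 4 — applied couple M₀=-17 kN·m at a=3 m (b=L-a=9):
  M_4 = M₀x/L  [x≤a] = (-17)·(12/5)/12 = -17/5 kN·m
Superposition: M = Σ M_i = 972/25 kN·m ≈ 38.880000 kN·m

M(12/5) = 972/25 kN·m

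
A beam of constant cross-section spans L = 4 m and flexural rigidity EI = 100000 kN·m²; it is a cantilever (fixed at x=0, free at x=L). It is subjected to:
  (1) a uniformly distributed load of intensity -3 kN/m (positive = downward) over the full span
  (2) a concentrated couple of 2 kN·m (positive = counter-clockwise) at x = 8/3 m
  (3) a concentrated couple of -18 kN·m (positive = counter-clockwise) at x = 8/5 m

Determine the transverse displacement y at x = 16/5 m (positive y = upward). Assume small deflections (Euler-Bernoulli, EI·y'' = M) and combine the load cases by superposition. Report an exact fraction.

y(16/5) = 1984/17578125 m

Load 1 — uniform load w=-3 kN/m over full span:
  y_1 = -wx²(x²-4Lx+6L²)/(24EI) = -(-3)·(16/5)²·((16/5)²-4·4·(16/5)+6·4²)/(24·100000) = 1376/1953125 m
Load 2 — applied couple M₀=2 kN·m at a=8/3 m (b=L-a=4/3):
  y_2 = M₀a(2x-a)/(2EI)  [x>a] = 2·(8/3)·(2·(16/5)-(8/3))/(2·100000) = 14/140625 m
Load 3 — applied couple M₀=-18 kN·m at a=8/5 m (b=L-a=12/5):
  y_3 = M₀a(2x-a)/(2EI)  [x>a] = (-18)·(8/5)·(2·(16/5)-(8/5))/(2·100000) = -54/78125 m
Superposition: y = Σ y_i = 1984/17578125 m ≈ 0.000113 m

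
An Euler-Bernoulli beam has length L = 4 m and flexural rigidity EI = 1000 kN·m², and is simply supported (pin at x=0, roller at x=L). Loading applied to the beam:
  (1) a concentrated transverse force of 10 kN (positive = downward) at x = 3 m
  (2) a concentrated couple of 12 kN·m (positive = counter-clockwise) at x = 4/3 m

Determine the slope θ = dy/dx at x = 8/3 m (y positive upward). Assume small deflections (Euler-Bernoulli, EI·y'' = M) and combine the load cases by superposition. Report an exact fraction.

Load 1 — point force P=10 kN at a=3 m (b=L-a=1):
  θ_1 = -Pb(L²-b²-3x²)/(6LEI)  [x≤a] = -10·1·(4²-1²-3·(8/3)²)/(6·4·1000) = 19/7200 rad
Load 2 — applied couple M₀=12 kN·m at a=4/3 m (b=L-a=8/3):
  θ_2 = (M₀x²/(2L)-M₀(x-a)+C₁)/EI  [x>a] with C₁=M₀(3b²-L²)/(6L)=8/3 = (12·(8/3)²/(2·4)-12·((8/3)-(4/3))+(8/3))/1000 = -1/375 rad
Superposition: θ = Σ θ_i = -1/36000 rad ≈ -0.000028 rad

θ(8/3) = -1/36000 rad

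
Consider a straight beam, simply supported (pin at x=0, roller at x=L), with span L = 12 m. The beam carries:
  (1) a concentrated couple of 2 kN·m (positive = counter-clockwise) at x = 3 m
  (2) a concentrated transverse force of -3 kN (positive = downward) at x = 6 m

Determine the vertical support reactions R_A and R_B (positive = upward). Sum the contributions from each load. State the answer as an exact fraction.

R_A = -4/3 kN, R_B = -5/3 kN

Load 1 — applied couple M₀=2 kN·m at a=3 m (b=L-a=9):
  R_A = M₀/L = 2/12 = 1/6 kN
  R_B = -M₀/L = -2/12 = -1/6 kN
Load 2 — point force P=-3 kN at a=6 m (b=L-a=6):
  R_A = Pb/L = (-3)·6/12 = -3/2 kN
  R_B = Pa/L = (-3)·6/12 = -3/2 kN
Superposition: R_A = -4/3 kN, R_B = -5/3 kN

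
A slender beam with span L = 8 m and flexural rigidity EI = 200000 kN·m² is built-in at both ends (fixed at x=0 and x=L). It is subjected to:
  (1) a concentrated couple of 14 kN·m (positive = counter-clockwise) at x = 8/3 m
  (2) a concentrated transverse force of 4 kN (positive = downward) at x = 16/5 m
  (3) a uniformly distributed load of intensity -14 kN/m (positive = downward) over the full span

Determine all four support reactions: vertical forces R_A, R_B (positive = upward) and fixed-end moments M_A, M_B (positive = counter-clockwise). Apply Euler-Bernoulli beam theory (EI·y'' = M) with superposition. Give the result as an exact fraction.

R_A = -19153/375 kN, M_A = -26272/375 kN·m, R_B = -21347/375 kN, M_B = 28598/375 kN·m

Load 1 — applied couple M₀=14 kN·m at a=8/3 m (b=L-a=16/3):
  R_A = 6M₀ab/L³ = 6·14·(8/3)·(16/3)/8³ = 7/3 kN
  M_A = M₀b(2a-b)/L² = 14·(16/3)·(2·(8/3)-(16/3))/8² = 0 kN·m
  R_B = -6M₀ab/L³ = -6·14·(8/3)·(16/3)/8³ = -7/3 kN
  M_B = M₀a(2b-a)/L² = 14·(8/3)·(2·(16/3)-(8/3))/8² = 14/3 kN·m
Load 2 — point force P=4 kN at a=16/5 m (b=L-a=24/5):
  R_A = Pb²(3a+b)/L³ = 4·(24/5)²·(3·(16/5)+(24/5))/8³ = 324/125 kN
  M_A = Pab²/L² = 4·(16/5)·(24/5)²/8² = 576/125 kN·m
  R_B = Pa²(a+3b)/L³ = 4·(16/5)²·((16/5)+3·(24/5))/8³ = 176/125 kN
  M_B = -Pa²b/L² = -4·(16/5)²·(24/5)/8² = -384/125 kN·m
Load 3 — uniform load w=-14 kN/m over full span:
  R_A = wL/2 = (-14)·8/2 = -56 kN
  M_A = wL²/12 = (-14)·8²/12 = -224/3 kN·m
  R_B = wL/2 = (-14)·8/2 = -56 kN
  M_B = -wL²/12 = -(-14)·8²/12 = 224/3 kN·m
Superposition: R_A = -19153/375 kN, M_A = -26272/375 kN·m, R_B = -21347/375 kN, M_B = 28598/375 kN·m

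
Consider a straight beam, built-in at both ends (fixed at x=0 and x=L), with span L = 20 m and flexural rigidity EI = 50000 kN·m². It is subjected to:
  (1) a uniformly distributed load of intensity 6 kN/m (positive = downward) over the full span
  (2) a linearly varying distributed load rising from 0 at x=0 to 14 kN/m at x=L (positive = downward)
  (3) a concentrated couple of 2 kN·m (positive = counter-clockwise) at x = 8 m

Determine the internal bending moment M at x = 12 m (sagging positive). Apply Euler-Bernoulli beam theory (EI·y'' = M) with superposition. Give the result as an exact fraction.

Load 1 — uniform load w=6 kN/m over full span:
  M_1 = wLx/2 - wL²/12 - wx²/2 = 6·20·12/2 - 6·20²/12 - 6·12²/2 = 88 kN·m
Load 2 — triangular load w₀=14 kN/m (0→w₀ over full span):
  M_2 = 3w₀Lx/20 - w₀L²/30 - w₀x³/(6L) = 3·14·20·12/20 - 14·20²/30 - 14·12³/(6·20) = 1736/15 kN·m
Load 3 — applied couple M₀=2 kN·m at a=8 m (b=L-a=12):
  M_3 = R_Ax - M_A - M₀  [x>a] with R_A=18/125, M_A=6/25 = (18/125)·12 - (6/25) - 2 = -64/125 kN·m
Superposition: M = Σ M_i = 76208/375 kN·m ≈ 203.221333 kN·m

M(12) = 76208/375 kN·m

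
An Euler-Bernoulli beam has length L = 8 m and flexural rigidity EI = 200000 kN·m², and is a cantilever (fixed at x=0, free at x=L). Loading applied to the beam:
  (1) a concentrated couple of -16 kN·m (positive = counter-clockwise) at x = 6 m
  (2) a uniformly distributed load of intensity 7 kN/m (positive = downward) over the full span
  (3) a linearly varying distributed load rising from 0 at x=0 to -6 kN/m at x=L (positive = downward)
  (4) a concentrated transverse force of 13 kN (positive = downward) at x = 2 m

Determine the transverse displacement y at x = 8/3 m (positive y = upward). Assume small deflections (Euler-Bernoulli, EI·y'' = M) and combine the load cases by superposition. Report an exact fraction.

Load 1 — applied couple M₀=-16 kN·m at a=6 m (b=L-a=2):
  y_1 = M₀x²/(2EI)  [x≤a] = (-16)·(8/3)²/(2·200000) = -8/28125 m
Load 2 — uniform load w=7 kN/m over full span:
  y_2 = -wx²(x²-4Lx+6L²)/(24EI) = -7·(8/3)²·((8/3)²-4·8·(8/3)+6·8²)/(24·200000) = -2408/759375 m
Load 3 — triangular load w₀=-6 kN/m (0→w₀ over full span):
  y_3 = (w₀Lx³/12-w₀L²x²/6-w₀x⁵/(120L))/EI = ((-6)·8·(8/3)³/12-(-6)·8²·(8/3)²/6-(-6)·(8/3)⁵/(120·8))/200000 = 7216/3796875 m
Load 4 — point force P=13 kN at a=2 m (b=L-a=6):
  y_4 = -Pa²(3x-a)/(6EI)  [x>a] = -13·2²·(3·(8/3)-2)/(6·200000) = -13/50000 m
Superposition: y = Σ y_i = -12251/6750000 m ≈ -0.001815 m

y(8/3) = -12251/6750000 m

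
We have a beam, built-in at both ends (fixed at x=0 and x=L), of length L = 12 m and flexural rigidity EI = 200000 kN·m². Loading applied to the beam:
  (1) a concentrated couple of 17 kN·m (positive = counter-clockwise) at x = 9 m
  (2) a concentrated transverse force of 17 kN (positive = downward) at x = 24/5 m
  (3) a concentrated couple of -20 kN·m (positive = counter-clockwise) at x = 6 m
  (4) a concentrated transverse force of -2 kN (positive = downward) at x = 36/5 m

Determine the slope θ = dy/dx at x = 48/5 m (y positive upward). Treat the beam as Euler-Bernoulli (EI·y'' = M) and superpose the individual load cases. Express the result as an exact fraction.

θ(48/5) = 66009/312500000 rad

Load 1 — applied couple M₀=17 kN·m at a=9 m (b=L-a=3):
  θ_1 = (R_Ax²/2 - M_Ax - M₀(x-a))/EI  [x>a] with R_A=51/32, M_A=85/16 = ((51/32)·(48/5)²/2 - (85/16)·(48/5) - 17·((48/5)-9))/200000 = 153/2500000 rad
Load 2 — point force P=17 kN at a=24/5 m (b=L-a=36/5):
  θ_2 = Pa²(L-x)(2bL-(3b+a)(L-x))/(2L³EI)  [x>a] = 17·(24/5)²·(12-(48/5))·(2·(36/5)·12-(3·(36/5)+(24/5))·(12-(48/5)))/(2·12³·200000) = 2907/19531250 rad
Load 3 — applied couple M₀=-20 kN·m at a=6 m (b=L-a=6):
  θ_3 = (R_Ax²/2 - M_Ax - M₀(x-a))/EI  [x>a] with R_A=-5/2, M_A=-5 = ((-5/2)·(48/5)²/2 - (-5)·(48/5) - (-20)·((48/5)-6))/200000 = 3/125000 rad
Load 4 — point force P=-2 kN at a=36/5 m (b=L-a=24/5):
  θ_4 = Pa²(L-x)(2bL-(3b+a)(L-x))/(2L³EI)  [x>a] = (-2)·(36/5)²·(12-(48/5))·(2·(24/5)·12-(3·(24/5)+(36/5))·(12-(48/5)))/(2·12³·200000) = -891/39062500 rad
Superposition: θ = Σ θ_i = 66009/312500000 rad ≈ 0.000211 rad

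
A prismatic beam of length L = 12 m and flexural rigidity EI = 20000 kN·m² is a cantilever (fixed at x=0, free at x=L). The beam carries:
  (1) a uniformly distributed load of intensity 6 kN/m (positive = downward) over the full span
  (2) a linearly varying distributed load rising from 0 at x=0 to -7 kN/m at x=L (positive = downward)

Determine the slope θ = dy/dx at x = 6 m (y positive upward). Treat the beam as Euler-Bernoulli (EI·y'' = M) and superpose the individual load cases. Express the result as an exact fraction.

Load 1 — uniform load w=6 kN/m over full span:
  θ_1 = -wx(x²-3Lx+3L²)/(6EI) = -6·6·(6²-3·12·6+3·12²)/(6·20000) = -189/2500 rad
Load 2 — triangular load w₀=-7 kN/m (0→w₀ over full span):
  θ_2 = (w₀Lx²/4-w₀L²x/3-w₀x⁴/(24L))/EI = ((-7)·12·6²/4-(-7)·12²·6/3-(-7)·6⁴/(24·12))/20000 = 2583/40000 rad
Superposition: θ = Σ θ_i = -441/40000 rad ≈ -0.011025 rad

θ(6) = -441/40000 rad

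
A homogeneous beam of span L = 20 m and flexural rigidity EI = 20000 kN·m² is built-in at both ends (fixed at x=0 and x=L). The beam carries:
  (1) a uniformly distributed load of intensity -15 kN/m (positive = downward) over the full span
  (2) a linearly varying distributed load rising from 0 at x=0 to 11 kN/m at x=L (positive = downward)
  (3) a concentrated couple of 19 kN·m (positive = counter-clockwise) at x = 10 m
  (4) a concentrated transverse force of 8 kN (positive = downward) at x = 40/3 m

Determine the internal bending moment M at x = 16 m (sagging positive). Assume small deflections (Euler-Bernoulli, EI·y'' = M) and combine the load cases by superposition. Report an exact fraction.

Load 1 — uniform load w=-15 kN/m over full span:
  M_1 = wLx/2 - wL²/12 - wx²/2 = (-15)·20·16/2 - (-15)·20²/12 - (-15)·16²/2 = 20 kN·m
Load 2 — triangular load w₀=11 kN/m (0→w₀ over full span):
  M_2 = 3w₀Lx/20 - w₀L²/30 - w₀x³/(6L) = 3·11·20·16/20 - 11·20²/30 - 11·16³/(6·20) = 88/15 kN·m
Load 3 — applied couple M₀=19 kN·m at a=10 m (b=L-a=10):
  M_3 = R_Ax - M_A - M₀  [x>a] with R_A=57/40, M_A=19/4 = (57/40)·16 - (19/4) - 19 = -19/20 kN·m
Load 4 — point force P=8 kN at a=40/3 m (b=L-a=20/3):
  M_4 = Pa²(a+3b)(L-x)/L³ - Pa²b/L²  [x>a] = 8·(40/3)²·((40/3)+3·(20/3))·(20-16)/20³ - 8·(40/3)²·(20/3)/20² = 0 kN·m
Superposition: M = Σ M_i = 299/12 kN·m ≈ 24.916667 kN·m

M(16) = 299/12 kN·m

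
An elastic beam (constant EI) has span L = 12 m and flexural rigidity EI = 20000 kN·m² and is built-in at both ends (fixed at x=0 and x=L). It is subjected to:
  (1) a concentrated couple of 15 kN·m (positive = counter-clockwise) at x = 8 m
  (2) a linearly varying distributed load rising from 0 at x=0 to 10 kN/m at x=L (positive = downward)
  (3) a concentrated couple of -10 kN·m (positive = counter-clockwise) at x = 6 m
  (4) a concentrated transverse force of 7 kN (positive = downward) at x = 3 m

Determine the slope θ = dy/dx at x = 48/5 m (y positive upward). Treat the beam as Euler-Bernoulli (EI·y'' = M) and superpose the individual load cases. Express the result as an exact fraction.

θ(48/5) = 21807/5000000 rad

Load 1 — applied couple M₀=15 kN·m at a=8 m (b=L-a=4):
  θ_1 = (R_Ax²/2 - M_Ax - M₀(x-a))/EI  [x>a] with R_A=5/3, M_A=5 = ((5/3)·(48/5)²/2 - 5·(48/5) - 15·((48/5)-8))/20000 = 3/12500 rad
Load 2 — triangular load w₀=10 kN/m (0→w₀ over full span):
  θ_2 = -w₀(2x(L-x)(L-2x)(x+2L)+x²(L-x)²)/(120LEI) = -10·(2·(48/5)·(12-(48/5))·(12-2·(48/5))·((48/5)+2·12)+(48/5)²·(12-(48/5))²)/(120·12·20000) = 288/78125 rad
Load 3 — applied couple M₀=-10 kN·m at a=6 m (b=L-a=6):
  θ_3 = (R_Ax²/2 - M_Ax - M₀(x-a))/EI  [x>a] with R_A=-5/4, M_A=-5/2 = ((-5/4)·(48/5)²/2 - (-5/2)·(48/5) - (-10)·((48/5)-6))/20000 = 3/25000 rad
Load 4 — point force P=7 kN at a=3 m (b=L-a=9):
  θ_4 = Pa²(L-x)(2bL-(3b+a)(L-x))/(2L³EI)  [x>a] = 7·3²·(12-(48/5))·(2·9·12-(3·9+3)·(12-(48/5)))/(2·12³·20000) = 63/200000 rad
Superposition: θ = Σ θ_i = 21807/5000000 rad ≈ 0.004361 rad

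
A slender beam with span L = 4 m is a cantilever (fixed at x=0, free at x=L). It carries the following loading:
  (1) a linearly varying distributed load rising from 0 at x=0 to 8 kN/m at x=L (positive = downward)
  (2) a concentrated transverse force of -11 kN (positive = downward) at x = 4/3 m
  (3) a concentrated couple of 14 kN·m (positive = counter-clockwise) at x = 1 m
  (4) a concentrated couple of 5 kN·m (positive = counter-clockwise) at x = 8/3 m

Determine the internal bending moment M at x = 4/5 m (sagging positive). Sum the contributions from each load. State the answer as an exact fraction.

Load 1 — triangular load w₀=8 kN/m (0→w₀ over full span):
  M_1 = w₀Lx/2 - w₀L²/3 - w₀x³/(6L) = 8·4·(4/5)/2 - 8·4²/3 - 8·(4/5)³/(6·4) = -11264/375 kN·m
Load 2 — point force P=-11 kN at a=4/3 m (b=L-a=8/3):
  M_2 = -P(a-x)  [x≤a] = -(-11)·((4/3)-(4/5)) = 88/15 kN·m
Load 3 — applied couple M₀=14 kN·m at a=1 m (b=L-a=3):
  M_3 = M₀  [x≤a] = 14 = 14 kN·m
Load 4 — applied couple M₀=5 kN·m at a=8/3 m (b=L-a=4/3):
  M_4 = M₀  [x≤a] = 5 = 5 kN·m
Superposition: M = Σ M_i = -1939/375 kN·m ≈ -5.170667 kN·m

M(4/5) = -1939/375 kN·m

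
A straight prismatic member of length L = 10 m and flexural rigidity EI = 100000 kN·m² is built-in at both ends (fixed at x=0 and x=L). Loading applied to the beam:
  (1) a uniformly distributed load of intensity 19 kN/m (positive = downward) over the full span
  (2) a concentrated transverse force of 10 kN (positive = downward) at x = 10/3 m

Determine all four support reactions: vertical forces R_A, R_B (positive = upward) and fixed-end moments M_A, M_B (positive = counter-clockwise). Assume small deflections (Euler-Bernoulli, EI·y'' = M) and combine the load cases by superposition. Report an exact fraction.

R_A = 2765/27 kN, M_A = 4675/27 kN·m, R_B = 2635/27 kN, M_B = -4475/27 kN·m

Load 1 — uniform load w=19 kN/m over full span:
  R_A = wL/2 = 19·10/2 = 95 kN
  M_A = wL²/12 = 19·10²/12 = 475/3 kN·m
  R_B = wL/2 = 19·10/2 = 95 kN
  M_B = -wL²/12 = -19·10²/12 = -475/3 kN·m
Load 2 — point force P=10 kN at a=10/3 m (b=L-a=20/3):
  R_A = Pb²(3a+b)/L³ = 10·(20/3)²·(3·(10/3)+(20/3))/10³ = 200/27 kN
  M_A = Pab²/L² = 10·(10/3)·(20/3)²/10² = 400/27 kN·m
  R_B = Pa²(a+3b)/L³ = 10·(10/3)²·((10/3)+3·(20/3))/10³ = 70/27 kN
  M_B = -Pa²b/L² = -10·(10/3)²·(20/3)/10² = -200/27 kN·m
Superposition: R_A = 2765/27 kN, M_A = 4675/27 kN·m, R_B = 2635/27 kN, M_B = -4475/27 kN·m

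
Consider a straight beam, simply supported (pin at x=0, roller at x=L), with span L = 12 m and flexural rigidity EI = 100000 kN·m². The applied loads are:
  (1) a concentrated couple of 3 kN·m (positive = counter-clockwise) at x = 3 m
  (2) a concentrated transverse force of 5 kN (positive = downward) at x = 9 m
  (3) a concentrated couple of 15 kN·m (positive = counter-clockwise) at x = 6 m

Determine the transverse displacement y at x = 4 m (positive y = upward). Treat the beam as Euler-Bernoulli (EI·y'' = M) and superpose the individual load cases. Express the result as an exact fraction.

y(4) = -589/600000 m

Load 1 — applied couple M₀=3 kN·m at a=3 m (b=L-a=9):
  y_1 = (M₀x³/(6L)-M₀(x-a)²/2+C₁x)/EI  [x>a] with C₁=M₀(3b²-L²)/(6L)=33/8 = (3·4³/(6·12)-3·(4-3)²/2+(33/8)·4)/100000 = 53/300000 m
Load 2 — point force P=5 kN at a=9 m (b=L-a=3):
  y_2 = -Pbx(L²-b²-x²)/(6LEI)  [x≤a] = -5·3·4·(12²-3²-4²)/(6·12·100000) = -119/120000 m
Load 3 — applied couple M₀=15 kN·m at a=6 m (b=L-a=6):
  y_3 = (M₀x³/(6L)+C₁x)/EI  [x≤a] with C₁=M₀(3b²-L²)/(6L)=-15/2 = (15·4³/(6·12)+(-15/2)·4)/100000 = -1/6000 m
Superposition: y = Σ y_i = -589/600000 m ≈ -0.000982 m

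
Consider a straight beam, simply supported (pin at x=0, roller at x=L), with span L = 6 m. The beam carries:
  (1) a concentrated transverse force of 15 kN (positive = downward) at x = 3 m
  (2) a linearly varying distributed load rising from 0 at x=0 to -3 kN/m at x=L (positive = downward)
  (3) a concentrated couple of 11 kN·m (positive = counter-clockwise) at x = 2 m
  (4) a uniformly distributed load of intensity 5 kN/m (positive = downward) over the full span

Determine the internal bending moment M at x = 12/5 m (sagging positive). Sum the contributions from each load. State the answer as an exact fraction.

M(12/5) = 3369/125 kN·m

Load 1 — point force P=15 kN at a=3 m (b=L-a=3):
  M_1 = Pbx/L  [x≤a] = 15·3·(12/5)/6 = 18 kN·m
Load 2 — triangular load w₀=-3 kN/m (0→w₀ over full span):
  M_2 = w₀Lx/6 - w₀x³/(6L) = (-3)·6·(12/5)/6 - (-3)·(12/5)³/(6·6) = -756/125 kN·m
Load 3 — applied couple M₀=11 kN·m at a=2 m (b=L-a=4):
  M_3 = M₀x/L - M₀  [x>a] = 11·(12/5)/6 - 11 = -33/5 kN·m
Load 4 — uniform load w=5 kN/m over full span:
  M_4 = wx(L-x)/2 = 5·(12/5)·(6-(12/5))/2 = 108/5 kN·m
Superposition: M = Σ M_i = 3369/125 kN·m ≈ 26.952000 kN·m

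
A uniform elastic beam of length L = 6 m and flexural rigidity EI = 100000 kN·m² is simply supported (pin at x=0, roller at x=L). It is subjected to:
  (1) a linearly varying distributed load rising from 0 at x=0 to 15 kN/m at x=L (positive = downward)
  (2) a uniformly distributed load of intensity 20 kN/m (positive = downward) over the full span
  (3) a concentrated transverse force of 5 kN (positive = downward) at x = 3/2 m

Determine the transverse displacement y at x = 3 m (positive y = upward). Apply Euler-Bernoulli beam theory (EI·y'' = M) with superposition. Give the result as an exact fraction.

y(3) = -3069/640000 m

Load 1 — triangular load w₀=15 kN/m (0→w₀ over full span):
  y_1 = -w₀x(7L⁴-10L²x²+3x⁴)/(360LEI) = -15·3·(7·6⁴-10·6²·3²+3·3⁴)/(360·6·100000) = -81/64000 m
Load 2 — uniform load w=20 kN/m over full span:
  y_2 = -wx(L³-2Lx²+x³)/(24EI) = -20·3·(6³-2·6·3²+3³)/(24·100000) = -27/8000 m
Load 3 — point force P=5 kN at a=3/2 m (b=L-a=9/2):
  y_3 = -Pa(L-x)(2Lx-a²-x²)/(6LEI)  [x>a] = -5·(3/2)·(6-3)·(2·6·3-(3/2)²-3²)/(6·6·100000) = -99/640000 m
Superposition: y = Σ y_i = -3069/640000 m ≈ -0.004795 m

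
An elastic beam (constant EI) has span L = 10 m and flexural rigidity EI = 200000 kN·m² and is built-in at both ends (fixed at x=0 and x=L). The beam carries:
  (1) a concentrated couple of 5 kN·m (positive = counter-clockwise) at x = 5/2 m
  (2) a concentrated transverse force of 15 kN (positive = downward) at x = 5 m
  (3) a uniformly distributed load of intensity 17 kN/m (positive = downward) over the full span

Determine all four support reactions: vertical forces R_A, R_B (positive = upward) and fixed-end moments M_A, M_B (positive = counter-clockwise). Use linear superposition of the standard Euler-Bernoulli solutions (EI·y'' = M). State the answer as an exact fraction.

R_A = 1489/16 kN, M_A = 7655/48 kN·m, R_B = 1471/16 kN, M_B = -7625/48 kN·m

Load 1 — applied couple M₀=5 kN·m at a=5/2 m (b=L-a=15/2):
  R_A = 6M₀ab/L³ = 6·5·(5/2)·(15/2)/10³ = 9/16 kN
  M_A = M₀b(2a-b)/L² = 5·(15/2)·(2·(5/2)-(15/2))/10² = -15/16 kN·m
  R_B = -6M₀ab/L³ = -6·5·(5/2)·(15/2)/10³ = -9/16 kN
  M_B = M₀a(2b-a)/L² = 5·(5/2)·(2·(15/2)-(5/2))/10² = 25/16 kN·m
Load 2 — point force P=15 kN at a=5 m (b=L-a=5):
  R_A = Pb²(3a+b)/L³ = 15·5²·(3·5+5)/10³ = 15/2 kN
  M_A = Pab²/L² = 15·5·5²/10² = 75/4 kN·m
  R_B = Pa²(a+3b)/L³ = 15·5²·(5+3·5)/10³ = 15/2 kN
  M_B = -Pa²b/L² = -15·5²·5/10² = -75/4 kN·m
Load 3 — uniform load w=17 kN/m over full span:
  R_A = wL/2 = 17·10/2 = 85 kN
  M_A = wL²/12 = 17·10²/12 = 425/3 kN·m
  R_B = wL/2 = 17·10/2 = 85 kN
  M_B = -wL²/12 = -17·10²/12 = -425/3 kN·m
Superposition: R_A = 1489/16 kN, M_A = 7655/48 kN·m, R_B = 1471/16 kN, M_B = -7625/48 kN·m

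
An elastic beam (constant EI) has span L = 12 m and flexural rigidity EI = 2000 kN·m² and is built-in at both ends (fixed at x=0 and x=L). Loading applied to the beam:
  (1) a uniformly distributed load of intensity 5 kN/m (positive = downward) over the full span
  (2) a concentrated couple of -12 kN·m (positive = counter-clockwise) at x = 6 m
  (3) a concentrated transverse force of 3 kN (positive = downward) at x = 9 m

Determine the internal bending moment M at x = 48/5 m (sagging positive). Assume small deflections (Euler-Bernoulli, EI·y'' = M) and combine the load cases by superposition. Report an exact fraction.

M(48/5) = -63/80 kN·m

Load 1 — uniform load w=5 kN/m over full span:
  M_1 = wLx/2 - wL²/12 - wx²/2 = 5·12·(48/5)/2 - 5·12²/12 - 5·(48/5)²/2 = -12/5 kN·m
Load 2 — applied couple M₀=-12 kN·m at a=6 m (b=L-a=6):
  M_2 = R_Ax - M_A - M₀  [x>a] with R_A=-3/2, M_A=-3 = (-3/2)·(48/5) - (-3) - (-12) = 3/5 kN·m
Load 3 — point force P=3 kN at a=9 m (b=L-a=3):
  M_3 = Pa²(a+3b)(L-x)/L³ - Pa²b/L²  [x>a] = 3·9²·(9+3·3)·(12-(48/5))/12³ - 3·9²·3/12² = 81/80 kN·m
Superposition: M = Σ M_i = -63/80 kN·m ≈ -0.787500 kN·m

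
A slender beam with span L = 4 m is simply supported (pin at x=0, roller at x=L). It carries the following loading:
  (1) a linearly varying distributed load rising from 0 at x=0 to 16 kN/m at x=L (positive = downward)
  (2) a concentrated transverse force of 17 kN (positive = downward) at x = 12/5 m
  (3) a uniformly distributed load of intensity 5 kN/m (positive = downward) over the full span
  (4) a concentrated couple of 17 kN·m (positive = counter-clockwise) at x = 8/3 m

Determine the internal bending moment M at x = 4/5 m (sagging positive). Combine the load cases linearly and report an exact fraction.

M(4/5) = 2929/125 kN·m

Load 1 — triangular load w₀=16 kN/m (0→w₀ over full span):
  M_1 = w₀Lx/6 - w₀x³/(6L) = 16·4·(4/5)/6 - 16·(4/5)³/(6·4) = 1024/125 kN·m
Load 2 — point force P=17 kN at a=12/5 m (b=L-a=8/5):
  M_2 = Pbx/L  [x≤a] = 17·(8/5)·(4/5)/4 = 136/25 kN·m
Load 3 — uniform load w=5 kN/m over full span:
  M_3 = wx(L-x)/2 = 5·(4/5)·(4-(4/5))/2 = 32/5 kN·m
Load 4 — applied couple M₀=17 kN·m at a=8/3 m (b=L-a=4/3):
  M_4 = M₀x/L  [x≤a] = 17·(4/5)/4 = 17/5 kN·m
Superposition: M = Σ M_i = 2929/125 kN·m ≈ 23.432000 kN·m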